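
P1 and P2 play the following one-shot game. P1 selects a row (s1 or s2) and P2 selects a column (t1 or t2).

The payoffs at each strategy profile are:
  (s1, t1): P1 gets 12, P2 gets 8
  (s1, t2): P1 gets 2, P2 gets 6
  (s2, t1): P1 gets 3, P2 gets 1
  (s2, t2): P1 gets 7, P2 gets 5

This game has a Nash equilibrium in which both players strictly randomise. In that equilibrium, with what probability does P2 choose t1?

Let y be the probability that P2 plays t1. In a completely mixed equilibrium, P1 must be indifferent between s1 and s2.
P1's expected payoff from s1 is 12y + 2(1−y); from s2 it is 3y + 7(1−y).
Setting these equal: 10y + 2 = −4y + 7, so y = 5/14.

5/14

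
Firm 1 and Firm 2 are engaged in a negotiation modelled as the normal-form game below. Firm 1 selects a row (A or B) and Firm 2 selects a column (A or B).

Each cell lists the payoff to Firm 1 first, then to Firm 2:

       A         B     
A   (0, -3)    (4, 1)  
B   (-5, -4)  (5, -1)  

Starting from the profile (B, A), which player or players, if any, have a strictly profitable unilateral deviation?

Both

Firm 1 at (B, A) earns -5; deviating to A yields 0 — a strict improvement.
Firm 2 earns -4; deviating to B yields -1 — a strict improvement.
Both Firm 1 and Firm 2 have strictly profitable deviations.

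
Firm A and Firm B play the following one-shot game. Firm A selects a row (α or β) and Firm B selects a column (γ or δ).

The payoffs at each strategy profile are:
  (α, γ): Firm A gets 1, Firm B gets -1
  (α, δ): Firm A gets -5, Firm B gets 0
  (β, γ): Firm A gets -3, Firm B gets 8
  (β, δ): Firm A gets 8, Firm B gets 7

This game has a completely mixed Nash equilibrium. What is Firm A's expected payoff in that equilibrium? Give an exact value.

First find q, the probability Firm B plays γ, from Firm A's indifference between α and β: q − 5(1−q) = −3q + 8(1−q), giving q = 13/17.
Since Firm A is indifferent in equilibrium, Firm A's expected payoff equals the payoff from either row against (13/17, 4/17). Using α: (13/17) − 5(4/17) = -7/17.

-7/17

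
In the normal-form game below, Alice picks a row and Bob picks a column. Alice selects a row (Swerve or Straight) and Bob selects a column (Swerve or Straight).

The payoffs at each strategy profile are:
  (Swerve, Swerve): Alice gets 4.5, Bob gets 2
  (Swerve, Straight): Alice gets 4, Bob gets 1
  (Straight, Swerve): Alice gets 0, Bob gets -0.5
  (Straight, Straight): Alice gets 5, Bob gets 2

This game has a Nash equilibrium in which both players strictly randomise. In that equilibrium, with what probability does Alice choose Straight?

2/7

Let r be the probability that Alice plays Swerve. In a completely mixed equilibrium, Bob must be indifferent between Swerve and Straight.
Bob's expected payoff from Swerve is 2r − 0.5(1−r); from Straight it is r + 2(1−r).
Setting these equal: 2.5r − 0.5 = −r + 2, so r = 5/7.
Therefore Alice plays Straight with probability 1 − 5/7 = 2/7.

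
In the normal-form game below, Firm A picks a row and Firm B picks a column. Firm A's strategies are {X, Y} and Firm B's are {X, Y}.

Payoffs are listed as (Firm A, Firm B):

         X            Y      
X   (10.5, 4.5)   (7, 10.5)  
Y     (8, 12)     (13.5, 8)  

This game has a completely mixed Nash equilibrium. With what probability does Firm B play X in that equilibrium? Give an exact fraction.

Let y be the probability that Firm B plays X. In a completely mixed equilibrium, Firm A must be indifferent between X and Y.
Firm A's expected payoff from X is 10.5y + 7(1−y); from Y it is 8y + 13.5(1−y).
Setting these equal: 3.5y + 7 = −5.5y + 13.5, so y = 13/18.

13/18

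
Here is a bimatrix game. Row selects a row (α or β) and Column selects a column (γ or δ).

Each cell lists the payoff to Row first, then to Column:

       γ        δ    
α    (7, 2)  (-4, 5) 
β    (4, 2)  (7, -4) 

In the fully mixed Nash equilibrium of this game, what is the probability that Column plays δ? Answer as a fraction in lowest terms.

Let q be the probability that Column plays γ. In a completely mixed equilibrium, Row must be indifferent between α and β.
Row's expected payoff from α is 7q − 4(1−q); from β it is 4q + 7(1−q).
Setting these equal: 11q − 4 = −3q + 7, so q = 11/14.
Therefore Column plays δ with probability 1 − 11/14 = 3/14.

3/14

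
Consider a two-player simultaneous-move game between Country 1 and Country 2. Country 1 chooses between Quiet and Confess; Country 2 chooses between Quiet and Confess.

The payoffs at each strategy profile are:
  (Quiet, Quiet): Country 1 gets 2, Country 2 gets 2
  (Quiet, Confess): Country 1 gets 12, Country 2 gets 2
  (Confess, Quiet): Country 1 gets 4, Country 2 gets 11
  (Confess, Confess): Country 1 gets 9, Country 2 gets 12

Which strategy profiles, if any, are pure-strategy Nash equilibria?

(Quiet, Confess)

(Quiet, Quiet): Country 1 prefers Confess (4 > 2) — not an equilibrium.
(Quiet, Confess): Country 1 gets 12 ≥ 9 from Confess, and Country 2 gets 2 ≥ 2 from Quiet — Nash equilibrium.
(Confess, Quiet): Country 2 prefers Confess (12 > 11) — not an equilibrium.
(Confess, Confess): Country 1 prefers Quiet (12 > 9) — not an equilibrium.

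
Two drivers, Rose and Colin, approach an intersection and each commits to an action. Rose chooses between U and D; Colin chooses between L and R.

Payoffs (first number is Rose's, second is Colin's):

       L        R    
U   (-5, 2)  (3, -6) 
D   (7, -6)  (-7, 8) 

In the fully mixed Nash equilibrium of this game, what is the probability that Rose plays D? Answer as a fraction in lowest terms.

4/11

Let r be the probability that Rose plays U. In a completely mixed equilibrium, Colin must be indifferent between L and R.
Colin's expected payoff from L is 2r − 6(1−r); from R it is −6r + 8(1−r).
Setting these equal: 8r − 6 = −14r + 8, so r = 7/11.
Therefore Rose plays D with probability 1 − 7/11 = 4/11.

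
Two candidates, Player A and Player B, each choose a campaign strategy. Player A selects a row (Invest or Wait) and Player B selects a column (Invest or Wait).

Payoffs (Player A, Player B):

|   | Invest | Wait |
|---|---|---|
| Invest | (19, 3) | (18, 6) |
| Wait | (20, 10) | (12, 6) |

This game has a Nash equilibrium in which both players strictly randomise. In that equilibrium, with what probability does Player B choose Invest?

Let q be the probability that Player B plays Invest. In a completely mixed equilibrium, Player A must be indifferent between Invest and Wait.
Player A's expected payoff from Invest is 19q + 18(1−q); from Wait it is 20q + 12(1−q).
Setting these equal: q + 18 = 8q + 12, so q = 6/7.

6/7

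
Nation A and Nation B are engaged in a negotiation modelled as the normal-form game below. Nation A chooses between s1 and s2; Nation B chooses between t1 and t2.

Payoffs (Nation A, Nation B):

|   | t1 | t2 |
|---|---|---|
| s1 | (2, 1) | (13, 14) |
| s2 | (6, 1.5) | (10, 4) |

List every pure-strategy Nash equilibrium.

(s1, t1): Nation A prefers s2 (6 > 2); Nation B prefers t2 (14 > 1) — not an equilibrium.
(s1, t2): Nation A gets 13 ≥ 10 from s2, and Nation B gets 14 ≥ 1 from t1 — Nash equilibrium.
(s2, t1): Nation B prefers t2 (4 > 1.5) — not an equilibrium.
(s2, t2): Nation A prefers s1 (13 > 10) — not an equilibrium.

(s1, t2)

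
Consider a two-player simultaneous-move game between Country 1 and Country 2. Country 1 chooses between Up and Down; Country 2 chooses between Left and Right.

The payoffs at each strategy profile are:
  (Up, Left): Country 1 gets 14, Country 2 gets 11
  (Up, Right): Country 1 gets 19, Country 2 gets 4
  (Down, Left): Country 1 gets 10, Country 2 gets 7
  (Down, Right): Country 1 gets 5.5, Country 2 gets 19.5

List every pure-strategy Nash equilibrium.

(Up, Left)

(Up, Left): Country 1 gets 14 ≥ 10 from Down, and Country 2 gets 11 ≥ 4 from Right — Nash equilibrium.
(Up, Right): Country 2 prefers Left (11 > 4) — not an equilibrium.
(Down, Left): Country 1 prefers Up (14 > 10); Country 2 prefers Right (19.5 > 7) — not an equilibrium.
(Down, Right): Country 1 prefers Up (19 > 5.5) — not an equilibrium.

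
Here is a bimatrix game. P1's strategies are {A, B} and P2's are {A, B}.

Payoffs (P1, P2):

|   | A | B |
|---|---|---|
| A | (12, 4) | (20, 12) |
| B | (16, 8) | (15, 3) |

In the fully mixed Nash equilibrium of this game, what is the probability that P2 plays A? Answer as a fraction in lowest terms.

Let y be the probability that P2 plays A. In a completely mixed equilibrium, P1 must be indifferent between A and B.
P1's expected payoff from A is 12y + 20(1−y); from B it is 16y + 15(1−y).
Setting these equal: −8y + 20 = y + 15, so y = 5/9.

5/9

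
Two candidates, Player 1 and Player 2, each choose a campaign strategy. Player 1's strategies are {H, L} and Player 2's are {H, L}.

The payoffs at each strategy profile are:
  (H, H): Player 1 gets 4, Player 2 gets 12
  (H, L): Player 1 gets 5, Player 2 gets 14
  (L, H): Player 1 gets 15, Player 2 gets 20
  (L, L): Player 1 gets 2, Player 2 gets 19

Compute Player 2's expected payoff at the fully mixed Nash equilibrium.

First find x, the probability Player 1 plays H, from Player 2's indifference between H and L: 12x + 20(1−x) = 14x + 19(1−x), giving x = 1/3.
Since Player 2 is indifferent in equilibrium, Player 2's expected payoff equals the payoff from either column against (1/3, 2/3). Using H: 12(1/3) + 20(2/3) = 52/3.

52/3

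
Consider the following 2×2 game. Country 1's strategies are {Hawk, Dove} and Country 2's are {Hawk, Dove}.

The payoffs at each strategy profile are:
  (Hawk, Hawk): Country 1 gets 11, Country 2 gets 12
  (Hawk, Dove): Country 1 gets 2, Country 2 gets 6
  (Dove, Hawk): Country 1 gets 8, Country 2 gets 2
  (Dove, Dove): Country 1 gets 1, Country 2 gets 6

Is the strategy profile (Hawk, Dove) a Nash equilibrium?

No

At (Hawk, Dove), Country 1 earns 2; switching to Dove would give 1, so Country 1 has no profitable deviation.
Country 2 earns 6; switching to Hawk would give 12, so Country 2 would deviate.
Since at least one player can profitably deviate, this is not a Nash equilibrium.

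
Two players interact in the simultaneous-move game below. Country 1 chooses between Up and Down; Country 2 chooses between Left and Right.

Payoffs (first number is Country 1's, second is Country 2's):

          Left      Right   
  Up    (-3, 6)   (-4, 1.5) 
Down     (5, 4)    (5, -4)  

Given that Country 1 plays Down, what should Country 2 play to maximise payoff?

Left

Against Down, Country 2 earns 4 from Left and -4 from Right.
So Left is the best response.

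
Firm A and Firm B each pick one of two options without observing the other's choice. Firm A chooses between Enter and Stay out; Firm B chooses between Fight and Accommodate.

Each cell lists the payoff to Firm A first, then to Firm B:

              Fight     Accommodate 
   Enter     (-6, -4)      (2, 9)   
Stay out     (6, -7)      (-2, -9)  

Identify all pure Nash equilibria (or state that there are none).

(Enter, Accommodate) and (Stay out, Fight)

(Enter, Fight): Firm A prefers Stay out (6 > -6); Firm B prefers Accommodate (9 > -4) — not an equilibrium.
(Enter, Accommodate): Firm A gets 2 ≥ -2 from Stay out, and Firm B gets 9 ≥ -4 from Fight — Nash equilibrium.
(Stay out, Fight): Firm A gets 6 ≥ -6 from Enter, and Firm B gets -7 ≥ -9 from Accommodate — Nash equilibrium.
(Stay out, Accommodate): Firm A prefers Enter (2 > -2); Firm B prefers Fight (-7 > -9) — not an equilibrium.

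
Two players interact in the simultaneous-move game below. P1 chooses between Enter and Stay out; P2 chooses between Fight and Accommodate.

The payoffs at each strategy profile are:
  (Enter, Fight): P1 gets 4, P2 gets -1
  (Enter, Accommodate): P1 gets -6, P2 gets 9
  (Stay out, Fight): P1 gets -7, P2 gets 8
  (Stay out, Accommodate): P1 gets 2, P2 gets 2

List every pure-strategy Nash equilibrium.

(Enter, Fight): P2 prefers Accommodate (9 > -1) — not an equilibrium.
(Enter, Accommodate): P1 prefers Stay out (2 > -6) — not an equilibrium.
(Stay out, Fight): P1 prefers Enter (4 > -7) — not an equilibrium.
(Stay out, Accommodate): P2 prefers Fight (8 > 2) — not an equilibrium.

none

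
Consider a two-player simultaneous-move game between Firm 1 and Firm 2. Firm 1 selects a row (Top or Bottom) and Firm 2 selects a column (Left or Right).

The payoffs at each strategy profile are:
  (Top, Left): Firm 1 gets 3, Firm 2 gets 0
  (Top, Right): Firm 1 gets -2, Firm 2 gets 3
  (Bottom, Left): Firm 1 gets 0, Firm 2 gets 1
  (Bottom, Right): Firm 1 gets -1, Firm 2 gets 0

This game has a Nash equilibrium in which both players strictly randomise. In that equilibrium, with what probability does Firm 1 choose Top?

Let p be the probability that Firm 1 plays Top. In a completely mixed equilibrium, Firm 2 must be indifferent between Left and Right.
Firm 2's expected payoff from Left is (1−p); from Right it is 3p.
Setting these equal: −p + 1 = 3p, so p = 1/4.

1/4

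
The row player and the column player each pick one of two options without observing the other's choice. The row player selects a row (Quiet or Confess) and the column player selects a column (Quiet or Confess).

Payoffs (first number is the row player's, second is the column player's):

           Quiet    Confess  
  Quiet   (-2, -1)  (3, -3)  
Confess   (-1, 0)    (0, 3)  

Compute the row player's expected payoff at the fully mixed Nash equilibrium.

-3/4

First find y, the probability the column player plays Quiet, from the row player's indifference between Quiet and Confess: −2y + 3(1−y) = −y, giving y = 3/4.
Since the row player is indifferent in equilibrium, the row player's expected payoff equals the payoff from either row against (3/4, 1/4). Using Quiet: −2(3/4) + 3(1/4) = -3/4.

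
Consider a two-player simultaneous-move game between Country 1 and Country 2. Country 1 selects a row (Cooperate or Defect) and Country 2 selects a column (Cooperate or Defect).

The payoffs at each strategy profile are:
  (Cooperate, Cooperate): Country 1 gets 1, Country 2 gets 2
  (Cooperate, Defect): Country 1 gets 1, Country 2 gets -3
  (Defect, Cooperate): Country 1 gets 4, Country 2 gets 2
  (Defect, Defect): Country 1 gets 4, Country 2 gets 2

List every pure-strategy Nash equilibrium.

(Cooperate, Cooperate): Country 1 prefers Defect (4 > 1) — not an equilibrium.
(Cooperate, Defect): Country 1 prefers Defect (4 > 1); Country 2 prefers Cooperate (2 > -3) — not an equilibrium.
(Defect, Cooperate): Country 1 gets 4 ≥ 1 from Cooperate, and Country 2 gets 2 ≥ 2 from Defect — Nash equilibrium.
(Defect, Defect): Country 1 gets 4 ≥ 1 from Cooperate, and Country 2 gets 2 ≥ 2 from Cooperate — Nash equilibrium.

(Defect, Cooperate) and (Defect, Defect)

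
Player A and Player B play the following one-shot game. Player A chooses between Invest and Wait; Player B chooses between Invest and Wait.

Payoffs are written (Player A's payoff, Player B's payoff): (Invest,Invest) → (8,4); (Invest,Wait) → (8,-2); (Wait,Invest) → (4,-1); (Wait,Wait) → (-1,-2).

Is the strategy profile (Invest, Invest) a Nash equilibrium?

At (Invest, Invest), Player A earns 8; switching to Wait would give 4, so Player A has no profitable deviation.
Player B earns 4; switching to Wait would give -2, so Player B has no profitable deviation.
Neither player can gain by a unilateral deviation, so this profile is a Nash equilibrium.

Yes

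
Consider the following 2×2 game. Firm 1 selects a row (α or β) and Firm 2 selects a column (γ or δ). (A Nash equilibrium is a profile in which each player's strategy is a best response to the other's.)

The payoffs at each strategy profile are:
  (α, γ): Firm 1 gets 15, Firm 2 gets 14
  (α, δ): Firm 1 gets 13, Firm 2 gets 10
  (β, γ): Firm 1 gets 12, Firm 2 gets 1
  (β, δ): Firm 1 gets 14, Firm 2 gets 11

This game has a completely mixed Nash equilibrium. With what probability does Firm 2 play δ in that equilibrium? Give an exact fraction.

3/4

Let y be the probability that Firm 2 plays γ. In a completely mixed equilibrium, Firm 1 must be indifferent between α and β.
Firm 1's expected payoff from α is 15y + 13(1−y); from β it is 12y + 14(1−y).
Setting these equal: 2y + 13 = −2y + 14, so y = 1/4.
Therefore Firm 2 plays δ with probability 1 − 1/4 = 3/4.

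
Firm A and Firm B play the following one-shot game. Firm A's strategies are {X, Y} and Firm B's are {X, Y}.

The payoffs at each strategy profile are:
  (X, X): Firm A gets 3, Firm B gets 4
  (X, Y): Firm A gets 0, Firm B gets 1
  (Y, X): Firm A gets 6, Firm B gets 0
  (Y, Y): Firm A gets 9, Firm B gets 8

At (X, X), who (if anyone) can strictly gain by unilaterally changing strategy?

Firm A

Firm A at (X, X) earns 3; deviating to Y yields 6 — a strict improvement.
Firm B earns 4; deviating to Y yields 1 — not better.
Only Firm A has a strictly profitable deviation.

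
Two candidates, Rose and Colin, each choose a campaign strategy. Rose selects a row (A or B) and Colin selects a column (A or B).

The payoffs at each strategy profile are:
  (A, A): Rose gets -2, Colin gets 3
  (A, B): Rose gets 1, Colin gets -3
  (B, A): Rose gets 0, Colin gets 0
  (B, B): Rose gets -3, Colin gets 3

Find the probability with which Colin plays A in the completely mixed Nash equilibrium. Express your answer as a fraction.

2/3

Let c be the probability that Colin plays A. In a completely mixed equilibrium, Rose must be indifferent between A and B.
Rose's expected payoff from A is −2c + (1−c); from B it is −3(1−c).
Setting these equal: −3c + 1 = 3c − 3, so c = 2/3.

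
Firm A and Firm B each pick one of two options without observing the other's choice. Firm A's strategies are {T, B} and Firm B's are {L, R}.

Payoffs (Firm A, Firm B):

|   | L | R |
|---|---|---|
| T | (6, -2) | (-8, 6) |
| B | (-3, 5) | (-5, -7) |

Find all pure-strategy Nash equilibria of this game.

(T, L): Firm B prefers R (6 > -2) — not an equilibrium.
(T, R): Firm A prefers B (-5 > -8) — not an equilibrium.
(B, L): Firm A prefers T (6 > -3) — not an equilibrium.
(B, R): Firm B prefers L (5 > -7) — not an equilibrium.

none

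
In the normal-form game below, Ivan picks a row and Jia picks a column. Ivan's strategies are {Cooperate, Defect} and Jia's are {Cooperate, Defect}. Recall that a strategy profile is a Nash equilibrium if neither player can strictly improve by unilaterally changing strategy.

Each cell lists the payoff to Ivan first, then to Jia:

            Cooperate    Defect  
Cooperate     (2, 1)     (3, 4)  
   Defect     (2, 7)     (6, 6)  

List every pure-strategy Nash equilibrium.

(Cooperate, Cooperate): Jia prefers Defect (4 > 1) — not an equilibrium.
(Cooperate, Defect): Ivan prefers Defect (6 > 3) — not an equilibrium.
(Defect, Cooperate): Ivan gets 2 ≥ 2 from Cooperate, and Jia gets 7 ≥ 6 from Defect — Nash equilibrium.
(Defect, Defect): Jia prefers Cooperate (7 > 6) — not an equilibrium.

(Defect, Cooperate)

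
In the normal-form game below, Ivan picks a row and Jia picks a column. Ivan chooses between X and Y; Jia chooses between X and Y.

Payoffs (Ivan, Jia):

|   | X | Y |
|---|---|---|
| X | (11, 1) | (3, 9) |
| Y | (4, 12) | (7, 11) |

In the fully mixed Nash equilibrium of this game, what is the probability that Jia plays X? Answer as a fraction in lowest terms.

Let y be the probability that Jia plays X. In a completely mixed equilibrium, Ivan must be indifferent between X and Y.
Ivan's expected payoff from X is 11y + 3(1−y); from Y it is 4y + 7(1−y).
Setting these equal: 8y + 3 = −3y + 7, so y = 4/11.

4/11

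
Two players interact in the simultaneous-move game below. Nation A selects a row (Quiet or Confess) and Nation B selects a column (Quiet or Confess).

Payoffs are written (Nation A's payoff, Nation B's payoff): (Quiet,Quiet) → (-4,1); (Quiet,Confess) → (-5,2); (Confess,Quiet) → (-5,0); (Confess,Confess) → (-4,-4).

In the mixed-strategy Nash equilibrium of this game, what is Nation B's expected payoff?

First find x, the probability Nation A plays Quiet, from Nation B's indifference between Quiet and Confess: x = 2x − 4(1−x), giving x = 4/5.
Since Nation B is indifferent in equilibrium, Nation B's expected payoff equals the payoff from either column against (4/5, 1/5). Using Quiet: (4/5) = 4/5.

4/5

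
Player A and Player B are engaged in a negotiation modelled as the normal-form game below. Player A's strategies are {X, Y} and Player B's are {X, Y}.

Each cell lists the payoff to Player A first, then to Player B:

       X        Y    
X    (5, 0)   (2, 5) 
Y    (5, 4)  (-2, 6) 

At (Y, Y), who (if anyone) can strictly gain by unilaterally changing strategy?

Player A at (Y, Y) earns -2; deviating to X yields 2 — a strict improvement.
Player B earns 6; deviating to X yields 4 — not better.
Only Player A has a strictly profitable deviation.

Player A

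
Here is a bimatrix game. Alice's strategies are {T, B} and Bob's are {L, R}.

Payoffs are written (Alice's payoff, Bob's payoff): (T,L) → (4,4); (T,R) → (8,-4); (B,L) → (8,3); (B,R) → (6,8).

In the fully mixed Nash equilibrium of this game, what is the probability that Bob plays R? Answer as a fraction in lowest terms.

2/3

Let c be the probability that Bob plays L. In a completely mixed equilibrium, Alice must be indifferent between T and B.
Alice's expected payoff from T is 4c + 8(1−c); from B it is 8c + 6(1−c).
Setting these equal: −4c + 8 = 2c + 6, so c = 1/3.
Therefore Bob plays R with probability 1 − 1/3 = 2/3.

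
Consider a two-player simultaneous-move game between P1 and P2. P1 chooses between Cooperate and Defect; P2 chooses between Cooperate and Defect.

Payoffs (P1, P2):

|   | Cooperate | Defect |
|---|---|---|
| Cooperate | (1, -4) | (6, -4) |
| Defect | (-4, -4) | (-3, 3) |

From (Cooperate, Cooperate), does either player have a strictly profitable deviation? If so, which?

Neither

P1 at (Cooperate, Cooperate) earns 1; deviating to Defect yields -4 — not better.
P2 earns -4; deviating to Defect yields -4 — not better.
Neither player can strictly improve; the profile is a Nash equilibrium.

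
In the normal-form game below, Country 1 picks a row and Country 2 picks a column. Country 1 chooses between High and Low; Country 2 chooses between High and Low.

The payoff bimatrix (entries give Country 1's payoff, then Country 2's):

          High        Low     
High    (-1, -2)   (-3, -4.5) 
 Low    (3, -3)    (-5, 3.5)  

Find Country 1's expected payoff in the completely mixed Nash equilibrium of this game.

-7/3

First find q, the probability Country 2 plays High, from Country 1's indifference between High and Low: −q − 3(1−q) = 3q − 5(1−q), giving q = 1/3.
Since Country 1 is indifferent in equilibrium, Country 1's expected payoff equals the payoff from either row against (1/3, 2/3). Using High: −(1/3) − 3(2/3) = -7/3.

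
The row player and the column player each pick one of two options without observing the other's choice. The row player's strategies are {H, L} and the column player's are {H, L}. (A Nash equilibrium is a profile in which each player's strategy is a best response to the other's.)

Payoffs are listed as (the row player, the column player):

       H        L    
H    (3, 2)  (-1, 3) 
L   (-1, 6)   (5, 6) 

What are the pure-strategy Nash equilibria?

(H, H): the column player prefers L (3 > 2) — not an equilibrium.
(H, L): the row player prefers L (5 > -1) — not an equilibrium.
(L, H): the row player prefers H (3 > -1) — not an equilibrium.
(L, L): the row player gets 5 ≥ -1 from H, and the column player gets 6 ≥ 6 from H — Nash equilibrium.

(L, L)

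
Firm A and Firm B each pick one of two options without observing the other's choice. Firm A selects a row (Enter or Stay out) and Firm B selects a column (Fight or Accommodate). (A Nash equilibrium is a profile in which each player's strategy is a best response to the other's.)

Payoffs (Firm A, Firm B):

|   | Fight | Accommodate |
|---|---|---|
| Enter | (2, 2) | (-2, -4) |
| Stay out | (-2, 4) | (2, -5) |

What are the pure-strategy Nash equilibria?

(Enter, Fight): Firm A gets 2 ≥ -2 from Stay out, and Firm B gets 2 ≥ -4 from Accommodate — Nash equilibrium.
(Enter, Accommodate): Firm A prefers Stay out (2 > -2); Firm B prefers Fight (2 > -4) — not an equilibrium.
(Stay out, Fight): Firm A prefers Enter (2 > -2) — not an equilibrium.
(Stay out, Accommodate): Firm B prefers Fight (4 > -5) — not an equilibrium.

(Enter, Fight)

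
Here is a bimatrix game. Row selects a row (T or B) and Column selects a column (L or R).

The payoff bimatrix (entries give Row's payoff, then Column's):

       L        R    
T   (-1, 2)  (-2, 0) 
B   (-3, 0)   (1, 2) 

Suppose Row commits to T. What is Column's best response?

L

Against T, Column earns 2 from L and 0 from R.
So L is the best response.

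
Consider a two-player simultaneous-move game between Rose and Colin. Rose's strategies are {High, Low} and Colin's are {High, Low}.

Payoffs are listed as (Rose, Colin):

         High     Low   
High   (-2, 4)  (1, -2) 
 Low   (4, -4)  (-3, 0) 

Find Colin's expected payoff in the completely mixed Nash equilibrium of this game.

First find x, the probability Rose plays High, from Colin's indifference between High and Low: 4x − 4(1−x) = −2x, giving x = 2/5.
Since Colin is indifferent in equilibrium, Colin's expected payoff equals the payoff from either column against (2/5, 3/5). Using High: 4(2/5) − 4(3/5) = -4/5.

-4/5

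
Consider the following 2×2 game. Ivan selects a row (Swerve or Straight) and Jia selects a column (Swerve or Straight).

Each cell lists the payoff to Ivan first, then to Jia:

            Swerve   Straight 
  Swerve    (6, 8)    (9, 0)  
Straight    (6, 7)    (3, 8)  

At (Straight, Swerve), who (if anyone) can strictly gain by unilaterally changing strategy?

Ivan at (Straight, Swerve) earns 6; deviating to Swerve yields 6 — not better.
Jia earns 7; deviating to Straight yields 8 — a strict improvement.
Only Jia has a strictly profitable deviation.

Jia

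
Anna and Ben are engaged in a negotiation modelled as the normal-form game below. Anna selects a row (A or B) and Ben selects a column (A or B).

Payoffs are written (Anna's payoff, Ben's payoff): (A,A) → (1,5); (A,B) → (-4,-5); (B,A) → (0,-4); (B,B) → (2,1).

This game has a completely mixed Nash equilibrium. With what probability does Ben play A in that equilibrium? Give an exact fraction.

6/7

Let y be the probability that Ben plays A. In a completely mixed equilibrium, Anna must be indifferent between A and B.
Anna's expected payoff from A is y − 4(1−y); from B it is 2(1−y).
Setting these equal: 5y − 4 = −2y + 2, so y = 6/7.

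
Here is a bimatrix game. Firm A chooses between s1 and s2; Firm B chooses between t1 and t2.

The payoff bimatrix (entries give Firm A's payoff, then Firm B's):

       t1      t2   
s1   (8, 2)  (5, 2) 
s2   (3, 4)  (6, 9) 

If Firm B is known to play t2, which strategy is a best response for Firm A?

Against t2, Firm A earns 5 from s1 and 6 from s2.
So s2 is the best response.

s2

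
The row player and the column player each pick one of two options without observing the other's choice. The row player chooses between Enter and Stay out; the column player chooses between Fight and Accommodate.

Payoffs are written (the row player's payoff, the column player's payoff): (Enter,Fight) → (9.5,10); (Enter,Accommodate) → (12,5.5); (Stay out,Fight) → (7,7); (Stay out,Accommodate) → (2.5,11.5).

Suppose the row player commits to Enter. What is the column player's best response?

Against Enter, the column player earns 10 from Fight and 5.5 from Accommodate.
So Fight is the best response.

Fight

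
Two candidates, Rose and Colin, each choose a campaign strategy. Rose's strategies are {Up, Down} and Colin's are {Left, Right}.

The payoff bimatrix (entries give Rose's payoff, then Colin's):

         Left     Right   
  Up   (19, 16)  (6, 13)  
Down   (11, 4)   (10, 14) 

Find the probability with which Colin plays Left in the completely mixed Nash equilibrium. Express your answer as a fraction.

Let c be the probability that Colin plays Left. In a completely mixed equilibrium, Rose must be indifferent between Up and Down.
Rose's expected payoff from Up is 19c + 6(1−c); from Down it is 11c + 10(1−c).
Setting these equal: 13c + 6 = c + 10, so c = 1/3.

1/3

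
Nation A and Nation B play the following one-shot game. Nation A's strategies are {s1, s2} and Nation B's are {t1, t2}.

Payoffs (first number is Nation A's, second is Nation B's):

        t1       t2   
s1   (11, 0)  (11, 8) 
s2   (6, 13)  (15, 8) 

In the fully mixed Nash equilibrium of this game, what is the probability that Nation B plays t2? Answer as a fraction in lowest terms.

5/9

Let q be the probability that Nation B plays t1. In a completely mixed equilibrium, Nation A must be indifferent between s1 and s2.
Nation A's expected payoff from s1 is 11q + 11(1−q); from s2 it is 6q + 15(1−q).
Setting these equal: 11 = −9q + 15, so q = 4/9.
Therefore Nation B plays t2 with probability 1 − 4/9 = 5/9.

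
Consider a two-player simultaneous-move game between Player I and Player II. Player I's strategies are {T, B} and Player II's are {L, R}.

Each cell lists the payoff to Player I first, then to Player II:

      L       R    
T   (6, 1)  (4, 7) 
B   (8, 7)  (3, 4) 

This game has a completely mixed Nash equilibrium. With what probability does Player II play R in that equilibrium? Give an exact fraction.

2/3

Let c be the probability that Player II plays L. In a completely mixed equilibrium, Player I must be indifferent between T and B.
Player I's expected payoff from T is 6c + 4(1−c); from B it is 8c + 3(1−c).
Setting these equal: 2c + 4 = 5c + 3, so c = 1/3.
Therefore Player II plays R with probability 1 − 1/3 = 2/3.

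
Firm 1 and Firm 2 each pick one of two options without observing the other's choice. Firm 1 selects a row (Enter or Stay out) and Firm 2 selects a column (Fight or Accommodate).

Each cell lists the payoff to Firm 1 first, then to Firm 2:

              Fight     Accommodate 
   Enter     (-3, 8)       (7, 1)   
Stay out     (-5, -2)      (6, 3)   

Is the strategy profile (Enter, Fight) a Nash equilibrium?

At (Enter, Fight), Firm 1 earns -3; switching to Stay out would give -5, so Firm 1 has no profitable deviation.
Firm 2 earns 8; switching to Accommodate would give 1, so Firm 2 has no profitable deviation.
Neither player can gain by a unilateral deviation, so this profile is a Nash equilibrium.

Yes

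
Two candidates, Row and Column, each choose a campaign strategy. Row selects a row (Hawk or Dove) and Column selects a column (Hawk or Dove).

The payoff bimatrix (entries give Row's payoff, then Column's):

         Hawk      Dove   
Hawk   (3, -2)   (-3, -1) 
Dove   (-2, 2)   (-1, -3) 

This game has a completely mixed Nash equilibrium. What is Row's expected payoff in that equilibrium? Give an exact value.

First find y, the probability Column plays Hawk, from Row's indifference between Hawk and Dove: 3y − 3(1−y) = −2y − (1−y), giving y = 2/7.
Since Row is indifferent in equilibrium, Row's expected payoff equals the payoff from either row against (2/7, 5/7). Using Hawk: 3(2/7) − 3(5/7) = -9/7.

-9/7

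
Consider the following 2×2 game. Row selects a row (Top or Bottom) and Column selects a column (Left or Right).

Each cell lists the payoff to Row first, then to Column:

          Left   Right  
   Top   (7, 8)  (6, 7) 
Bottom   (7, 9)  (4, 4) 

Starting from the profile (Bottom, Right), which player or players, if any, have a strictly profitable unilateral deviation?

Row at (Bottom, Right) earns 4; deviating to Top yields 6 — a strict improvement.
Column earns 4; deviating to Left yields 9 — a strict improvement.
Both Row and Column have strictly profitable deviations.

Both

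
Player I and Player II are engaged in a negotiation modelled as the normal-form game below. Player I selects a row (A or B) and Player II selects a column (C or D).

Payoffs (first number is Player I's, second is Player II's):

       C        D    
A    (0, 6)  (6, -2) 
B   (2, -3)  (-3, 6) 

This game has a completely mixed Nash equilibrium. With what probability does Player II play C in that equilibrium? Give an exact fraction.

9/11

Let q be the probability that Player II plays C. In a completely mixed equilibrium, Player I must be indifferent between A and B.
Player I's expected payoff from A is 6(1−q); from B it is 2q − 3(1−q).
Setting these equal: −6q + 6 = 5q − 3, so q = 9/11.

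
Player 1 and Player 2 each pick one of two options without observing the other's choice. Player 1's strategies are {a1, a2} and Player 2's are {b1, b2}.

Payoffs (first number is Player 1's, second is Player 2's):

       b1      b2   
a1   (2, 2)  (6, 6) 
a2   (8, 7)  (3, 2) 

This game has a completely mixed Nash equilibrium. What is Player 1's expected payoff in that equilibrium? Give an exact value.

14/3

First find y, the probability Player 2 plays b1, from Player 1's indifference between a1 and a2: 2y + 6(1−y) = 8y + 3(1−y), giving y = 1/3.
Since Player 1 is indifferent in equilibrium, Player 1's expected payoff equals the payoff from either row against (1/3, 2/3). Using a1: 2(1/3) + 6(2/3) = 14/3.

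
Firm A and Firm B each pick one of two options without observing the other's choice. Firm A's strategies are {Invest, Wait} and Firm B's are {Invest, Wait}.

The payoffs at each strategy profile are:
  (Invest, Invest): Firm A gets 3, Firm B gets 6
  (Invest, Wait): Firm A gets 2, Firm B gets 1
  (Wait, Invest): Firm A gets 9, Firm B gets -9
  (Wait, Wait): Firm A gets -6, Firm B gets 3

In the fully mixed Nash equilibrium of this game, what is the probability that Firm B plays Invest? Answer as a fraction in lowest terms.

4/7

Let y be the probability that Firm B plays Invest. In a completely mixed equilibrium, Firm A must be indifferent between Invest and Wait.
Firm A's expected payoff from Invest is 3y + 2(1−y); from Wait it is 9y − 6(1−y).
Setting these equal: y + 2 = 15y − 6, so y = 4/7.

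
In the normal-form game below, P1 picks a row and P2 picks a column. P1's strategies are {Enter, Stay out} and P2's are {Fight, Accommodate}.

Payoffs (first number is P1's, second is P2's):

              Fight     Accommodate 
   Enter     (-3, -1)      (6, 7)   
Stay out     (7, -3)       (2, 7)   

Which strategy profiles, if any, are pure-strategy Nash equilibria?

(Enter, Accommodate)

(Enter, Fight): P1 prefers Stay out (7 > -3); P2 prefers Accommodate (7 > -1) — not an equilibrium.
(Enter, Accommodate): P1 gets 6 ≥ 2 from Stay out, and P2 gets 7 ≥ -1 from Fight — Nash equilibrium.
(Stay out, Fight): P2 prefers Accommodate (7 > -3) — not an equilibrium.
(Stay out, Accommodate): P1 prefers Enter (6 > 2) — not an equilibrium.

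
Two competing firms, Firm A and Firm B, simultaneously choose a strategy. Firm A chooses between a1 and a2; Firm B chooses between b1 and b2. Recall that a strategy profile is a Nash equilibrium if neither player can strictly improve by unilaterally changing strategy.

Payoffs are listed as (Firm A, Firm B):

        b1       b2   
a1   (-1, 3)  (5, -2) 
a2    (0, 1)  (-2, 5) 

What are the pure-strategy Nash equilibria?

(a1, b1): Firm A prefers a2 (0 > -1) — not an equilibrium.
(a1, b2): Firm B prefers b1 (3 > -2) — not an equilibrium.
(a2, b1): Firm B prefers b2 (5 > 1) — not an equilibrium.
(a2, b2): Firm A prefers a1 (5 > -2) — not an equilibrium.

none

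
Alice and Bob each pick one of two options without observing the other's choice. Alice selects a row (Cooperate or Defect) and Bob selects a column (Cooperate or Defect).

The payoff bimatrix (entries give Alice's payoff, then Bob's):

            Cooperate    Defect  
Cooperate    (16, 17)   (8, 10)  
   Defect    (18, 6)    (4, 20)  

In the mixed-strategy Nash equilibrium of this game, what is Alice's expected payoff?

40/3

First find y, the probability Bob plays Cooperate, from Alice's indifference between Cooperate and Defect: 16y + 8(1−y) = 18y + 4(1−y), giving y = 2/3.
Since Alice is indifferent in equilibrium, Alice's expected payoff equals the payoff from either row against (2/3, 1/3). Using Cooperate: 16(2/3) + 8(1/3) = 40/3.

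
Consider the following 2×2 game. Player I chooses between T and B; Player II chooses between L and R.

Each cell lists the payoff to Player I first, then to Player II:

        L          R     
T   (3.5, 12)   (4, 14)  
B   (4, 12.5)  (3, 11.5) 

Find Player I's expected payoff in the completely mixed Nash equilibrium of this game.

11/3

First find y, the probability Player II plays L, from Player I's indifference between T and B: 3.5y + 4(1−y) = 4y + 3(1−y), giving y = 2/3.
Since Player I is indifferent in equilibrium, Player I's expected payoff equals the payoff from either row against (2/3, 1/3). Using T: 3.5(2/3) + 4(1/3) = 11/3.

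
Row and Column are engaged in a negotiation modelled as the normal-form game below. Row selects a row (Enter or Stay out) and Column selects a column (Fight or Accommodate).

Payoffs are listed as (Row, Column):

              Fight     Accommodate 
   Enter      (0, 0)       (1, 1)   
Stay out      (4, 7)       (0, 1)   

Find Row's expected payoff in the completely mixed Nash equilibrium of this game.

4/5

First find y, the probability Column plays Fight, from Row's indifference between Enter and Stay out: (1−y) = 4y, giving y = 1/5.
Since Row is indifferent in equilibrium, Row's expected payoff equals the payoff from either row against (1/5, 4/5). Using Enter: (4/5) = 4/5.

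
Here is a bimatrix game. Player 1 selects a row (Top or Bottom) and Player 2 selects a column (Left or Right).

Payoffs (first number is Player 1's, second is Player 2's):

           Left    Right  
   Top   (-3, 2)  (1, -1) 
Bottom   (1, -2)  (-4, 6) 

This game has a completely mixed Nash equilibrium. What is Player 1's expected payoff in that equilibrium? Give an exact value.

First find q, the probability Player 2 plays Left, from Player 1's indifference between Top and Bottom: −3q + (1−q) = q − 4(1−q), giving q = 5/9.
Since Player 1 is indifferent in equilibrium, Player 1's expected payoff equals the payoff from either row against (5/9, 4/9). Using Top: −3(5/9) + (4/9) = -11/9.

-11/9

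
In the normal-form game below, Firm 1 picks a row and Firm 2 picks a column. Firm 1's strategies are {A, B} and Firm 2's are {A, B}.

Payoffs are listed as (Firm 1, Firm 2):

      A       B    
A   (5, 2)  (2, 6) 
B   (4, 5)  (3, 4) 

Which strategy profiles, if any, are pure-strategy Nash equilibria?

none

(A, A): Firm 2 prefers B (6 > 2) — not an equilibrium.
(A, B): Firm 1 prefers B (3 > 2) — not an equilibrium.
(B, A): Firm 1 prefers A (5 > 4) — not an equilibrium.
(B, B): Firm 2 prefers A (5 > 4) — not an equilibrium.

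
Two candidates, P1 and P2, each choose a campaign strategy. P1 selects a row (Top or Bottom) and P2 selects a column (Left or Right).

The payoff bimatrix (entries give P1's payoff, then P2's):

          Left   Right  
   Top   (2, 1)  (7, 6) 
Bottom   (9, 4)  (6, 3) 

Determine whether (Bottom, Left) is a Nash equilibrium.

Yes

At (Bottom, Left), P1 earns 9; switching to Top would give 2, so P1 has no profitable deviation.
P2 earns 4; switching to Right would give 3, so P2 has no profitable deviation.
Neither player can gain by a unilateral deviation, so this profile is a Nash equilibrium.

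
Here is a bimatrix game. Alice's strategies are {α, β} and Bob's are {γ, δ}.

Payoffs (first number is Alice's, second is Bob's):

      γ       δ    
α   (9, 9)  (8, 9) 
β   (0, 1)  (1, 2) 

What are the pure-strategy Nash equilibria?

(α, γ): Alice gets 9 ≥ 0 from β, and Bob gets 9 ≥ 9 from δ — Nash equilibrium.
(α, δ): Alice gets 8 ≥ 1 from β, and Bob gets 9 ≥ 9 from γ — Nash equilibrium.
(β, γ): Alice prefers α (9 > 0); Bob prefers δ (2 > 1) — not an equilibrium.
(β, δ): Alice prefers α (8 > 1) — not an equilibrium.

(α, γ) and (α, δ)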